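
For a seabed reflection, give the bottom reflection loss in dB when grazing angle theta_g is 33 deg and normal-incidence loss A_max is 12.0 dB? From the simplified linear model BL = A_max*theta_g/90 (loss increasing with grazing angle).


BL = A_max * theta_g / 90 = 12.0 * 33 / 90 = 4.4

4.4 dB


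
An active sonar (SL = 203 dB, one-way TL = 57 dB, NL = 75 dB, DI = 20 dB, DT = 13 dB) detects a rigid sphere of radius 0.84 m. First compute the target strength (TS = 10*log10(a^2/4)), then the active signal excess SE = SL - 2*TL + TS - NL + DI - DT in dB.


Step 1: TS = 10*log10(0.84^2/4) = -7.54 dB
Step 2: SE = SL - 2*TL + TS - NL + DI - DT = 203 - 2*57 + (-7.54) - 75 + 20 - 13 = 13.46

13.46 dB


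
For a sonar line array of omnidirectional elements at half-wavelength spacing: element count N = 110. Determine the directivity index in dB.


DI = 10*log10(110) = 20.41

20.41 dB


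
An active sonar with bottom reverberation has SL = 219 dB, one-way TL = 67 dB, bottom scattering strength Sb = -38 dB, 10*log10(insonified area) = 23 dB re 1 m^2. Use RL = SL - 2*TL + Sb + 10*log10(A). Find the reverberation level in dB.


RL = SL - 2*TL + Sb + 10*log10(A) = 219 - 2*67 + (-38) + 23 = 70

70 dB


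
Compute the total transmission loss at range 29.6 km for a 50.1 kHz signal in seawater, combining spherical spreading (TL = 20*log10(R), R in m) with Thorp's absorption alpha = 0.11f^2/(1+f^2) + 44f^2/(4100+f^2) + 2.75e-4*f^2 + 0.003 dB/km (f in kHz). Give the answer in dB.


607.76 dB


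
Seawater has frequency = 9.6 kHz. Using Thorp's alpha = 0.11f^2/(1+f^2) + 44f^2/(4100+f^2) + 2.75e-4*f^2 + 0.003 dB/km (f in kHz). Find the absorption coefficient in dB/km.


1.104 dB/km


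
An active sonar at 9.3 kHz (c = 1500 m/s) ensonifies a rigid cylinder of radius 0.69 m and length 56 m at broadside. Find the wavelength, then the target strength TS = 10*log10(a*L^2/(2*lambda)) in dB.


Step 1: lambda = c/f = 1500/9300 = 0.16129 m
Step 2: TS = 10*log10(a*L^2/(2*lambda)) = 10*log10(0.69*56^2/(2*0.16129)) = 38.27

38.27 dB


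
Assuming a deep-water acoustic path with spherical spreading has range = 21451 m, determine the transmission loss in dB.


TL = 20*log10(21451) = 86.63

86.63 dB


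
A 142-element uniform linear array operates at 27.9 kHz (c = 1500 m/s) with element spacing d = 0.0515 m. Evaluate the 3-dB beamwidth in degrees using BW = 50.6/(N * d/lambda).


Step 1: lambda = 1500/27900 = 0.05376 m
Step 2: d/lambda = 0.0515/0.05376 = 0.958
Step 3: BW = 50.6/(N * d/lambda) = 50.6/(142 * 0.958) = 0.37

0.37 deg


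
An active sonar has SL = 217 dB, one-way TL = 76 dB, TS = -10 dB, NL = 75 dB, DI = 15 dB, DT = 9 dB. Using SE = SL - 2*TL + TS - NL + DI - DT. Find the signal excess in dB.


-14 dB


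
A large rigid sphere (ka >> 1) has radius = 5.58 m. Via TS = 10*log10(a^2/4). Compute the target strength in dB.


TS = 10*log10(5.58^2 / 4) = 10*log10(7.7841) = 8.91

8.91 dB


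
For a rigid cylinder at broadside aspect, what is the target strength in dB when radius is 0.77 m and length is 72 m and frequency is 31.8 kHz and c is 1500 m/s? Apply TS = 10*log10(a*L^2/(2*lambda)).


lambda = 1500/31800 = 0.04717 m
TS = 10*log10(0.77*72^2/(2*0.04717)) = 46.26

46.26 dB


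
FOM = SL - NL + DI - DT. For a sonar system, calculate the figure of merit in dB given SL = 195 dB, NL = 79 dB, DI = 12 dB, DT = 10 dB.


118 dB


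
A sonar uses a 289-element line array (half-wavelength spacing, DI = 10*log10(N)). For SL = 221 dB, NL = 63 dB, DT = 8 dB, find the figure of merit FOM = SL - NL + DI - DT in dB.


Step 1: DI = 10*log10(289) = 24.61 dB
Step 2: FOM = SL - NL + DI - DT = 221 - 63 + 24.61 - 8 = 174.61

174.61 dB


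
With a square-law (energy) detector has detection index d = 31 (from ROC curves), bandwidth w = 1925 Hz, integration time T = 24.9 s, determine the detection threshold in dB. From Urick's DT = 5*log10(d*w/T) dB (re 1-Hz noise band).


DT = 5*log10(d*w/T) = 5*log10(31 * 1925 / 24.9) = 5*log10(2396.59) = 16.9

16.9 dB


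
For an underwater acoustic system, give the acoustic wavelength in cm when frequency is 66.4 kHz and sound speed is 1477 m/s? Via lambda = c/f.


2.22 cm


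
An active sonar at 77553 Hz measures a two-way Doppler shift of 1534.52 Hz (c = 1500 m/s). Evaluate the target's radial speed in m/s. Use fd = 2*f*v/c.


From fd = 2*f*v/c, v = c*fd/(2*f) = 1500 * 1534.52 / (2*77553) = 14.84

14.84 m/s


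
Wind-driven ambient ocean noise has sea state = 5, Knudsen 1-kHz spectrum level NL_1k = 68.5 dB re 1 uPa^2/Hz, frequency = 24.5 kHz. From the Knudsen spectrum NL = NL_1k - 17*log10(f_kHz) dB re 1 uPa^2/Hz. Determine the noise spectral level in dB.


NL = NL_1k - 17*log10(f_kHz) = 68.5 - 17*log10(24.5) = 68.5 - (23.62) = 44.88

44.88 dB


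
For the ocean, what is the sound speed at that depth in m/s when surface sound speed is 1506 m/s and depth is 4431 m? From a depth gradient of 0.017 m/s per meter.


c = 1506 + 0.017 * 4431 = 1581.327

1581.327 m/s


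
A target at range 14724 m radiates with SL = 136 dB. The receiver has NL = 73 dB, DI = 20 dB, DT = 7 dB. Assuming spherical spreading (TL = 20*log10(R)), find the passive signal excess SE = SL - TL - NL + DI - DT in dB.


Step 1: TL = 20*log10(14724) = 83.36 dB
Step 2: SE = 136 - 83.36 - 73 + 20 - 7 = -7.36

-7.36 dB


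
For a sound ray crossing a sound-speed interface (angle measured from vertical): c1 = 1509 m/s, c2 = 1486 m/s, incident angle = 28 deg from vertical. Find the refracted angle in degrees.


sin(theta2) = (c2/c1)*sin(theta1) = (1486/1509)*sin(28 deg) = 0.46232
theta2 = arcsin(0.46232) = 27.54

27.54 deg


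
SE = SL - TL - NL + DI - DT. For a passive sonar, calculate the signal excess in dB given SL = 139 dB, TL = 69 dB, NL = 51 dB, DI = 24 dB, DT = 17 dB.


26 dB


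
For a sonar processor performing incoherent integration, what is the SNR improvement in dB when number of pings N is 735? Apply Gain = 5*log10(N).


Gain = 5*log10(735) = 14.33

14.33 dB


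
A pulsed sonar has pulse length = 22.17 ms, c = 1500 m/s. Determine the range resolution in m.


dR = c*tau/2 = 1500 * 22.17e-3 / 2 = 16.6275

16.6275 m


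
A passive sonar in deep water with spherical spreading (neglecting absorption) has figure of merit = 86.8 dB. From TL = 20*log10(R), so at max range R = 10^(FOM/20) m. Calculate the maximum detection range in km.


At max range FOM = TL, so 20*log10(R) = 86.8
R = 10^(86.8/20) = 21877.62 m = 21.88 km

21.88 km


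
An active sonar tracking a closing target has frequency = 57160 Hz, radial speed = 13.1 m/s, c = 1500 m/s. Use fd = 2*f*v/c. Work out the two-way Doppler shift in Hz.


fd = 2*f*v/c = 2 * 57160 * 13.1 / 1500 = 998.39

998.39 Hz


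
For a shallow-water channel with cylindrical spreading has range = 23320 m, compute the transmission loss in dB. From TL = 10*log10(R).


TL = 10*log10(23320) = 43.68

43.68 dB


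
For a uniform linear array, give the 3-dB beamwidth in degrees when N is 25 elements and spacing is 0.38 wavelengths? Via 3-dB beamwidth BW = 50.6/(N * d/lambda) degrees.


BW = 50.6 / (25 * 0.38) = 50.6 / 9.5 = 5.33

5.33 deg


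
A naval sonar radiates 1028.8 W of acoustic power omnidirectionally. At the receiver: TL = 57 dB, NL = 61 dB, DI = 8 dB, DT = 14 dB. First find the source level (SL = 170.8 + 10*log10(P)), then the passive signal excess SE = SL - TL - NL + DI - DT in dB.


Step 1: SL = 170.8 + 10*log10(1028.8) = 200.92 dB
Step 2: SE = SL - TL - NL + DI - DT = 200.92 - 57 - 61 + 8 - 14 = 76.92

76.92 dB


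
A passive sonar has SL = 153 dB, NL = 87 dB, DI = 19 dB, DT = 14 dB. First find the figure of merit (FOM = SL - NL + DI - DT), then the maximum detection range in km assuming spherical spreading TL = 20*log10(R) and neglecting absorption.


Step 1: FOM = SL - NL + DI - DT = 153 - 87 + 19 - 14 = 71 dB
Step 2: at max range FOM = TL = 20*log10(R), so R = 10^(71/20) = 3548.13 m = 3.55 km

3.55 km


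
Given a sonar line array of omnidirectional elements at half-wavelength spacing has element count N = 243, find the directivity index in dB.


DI = 10*log10(243) = 23.86

23.86 dB


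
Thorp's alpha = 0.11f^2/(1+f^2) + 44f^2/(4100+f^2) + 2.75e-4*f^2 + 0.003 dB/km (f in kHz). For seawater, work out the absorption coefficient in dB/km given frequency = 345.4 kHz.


f^2 = 119301.16
alpha = 0.11*119301.16/(1+119301.16) + 44*119301.16/(4100+119301.16) + 2.75e-4*119301.16 + 0.003 = 75.459

75.459 dB/km


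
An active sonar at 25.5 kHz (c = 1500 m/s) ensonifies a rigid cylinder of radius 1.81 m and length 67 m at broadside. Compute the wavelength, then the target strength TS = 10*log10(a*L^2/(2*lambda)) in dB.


Step 1: lambda = c/f = 1500/25500 = 0.05882 m
Step 2: TS = 10*log10(a*L^2/(2*lambda)) = 10*log10(1.81*67^2/(2*0.05882)) = 48.39

48.39 dB


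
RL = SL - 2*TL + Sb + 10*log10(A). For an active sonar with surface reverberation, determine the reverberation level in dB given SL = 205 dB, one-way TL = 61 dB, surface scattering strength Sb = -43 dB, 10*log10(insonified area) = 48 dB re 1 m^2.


RL = SL - 2*TL + Sb + 10*log10(A) = 205 - 2*61 + (-43) + 48 = 88

88 dB


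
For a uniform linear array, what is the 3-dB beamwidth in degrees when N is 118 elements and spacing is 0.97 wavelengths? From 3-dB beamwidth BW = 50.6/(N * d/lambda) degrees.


BW = 50.6 / (118 * 0.97) = 50.6 / 114.46 = 0.44

0.44 deg


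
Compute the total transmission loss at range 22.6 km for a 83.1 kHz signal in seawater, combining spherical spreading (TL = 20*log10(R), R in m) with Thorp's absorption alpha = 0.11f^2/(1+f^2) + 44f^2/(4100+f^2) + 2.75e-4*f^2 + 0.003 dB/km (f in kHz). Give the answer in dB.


756.5 dB


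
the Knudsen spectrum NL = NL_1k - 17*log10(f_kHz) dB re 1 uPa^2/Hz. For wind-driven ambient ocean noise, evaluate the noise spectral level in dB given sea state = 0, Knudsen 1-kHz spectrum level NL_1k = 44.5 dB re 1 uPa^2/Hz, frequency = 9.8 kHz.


27.65 dB


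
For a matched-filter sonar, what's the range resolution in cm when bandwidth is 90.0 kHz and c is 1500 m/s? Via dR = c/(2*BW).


0.83 cm


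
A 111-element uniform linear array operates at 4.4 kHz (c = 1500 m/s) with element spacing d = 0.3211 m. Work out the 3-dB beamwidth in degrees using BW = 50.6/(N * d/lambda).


0.48 deg


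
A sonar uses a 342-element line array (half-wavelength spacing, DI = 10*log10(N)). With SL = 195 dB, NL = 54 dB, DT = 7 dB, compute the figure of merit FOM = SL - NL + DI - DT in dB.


159.34 dB


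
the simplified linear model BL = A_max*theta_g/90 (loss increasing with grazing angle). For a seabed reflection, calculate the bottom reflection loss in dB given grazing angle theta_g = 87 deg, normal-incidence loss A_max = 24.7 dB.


BL = A_max * theta_g / 90 = 24.7 * 87 / 90 = 23.88

23.88 dB


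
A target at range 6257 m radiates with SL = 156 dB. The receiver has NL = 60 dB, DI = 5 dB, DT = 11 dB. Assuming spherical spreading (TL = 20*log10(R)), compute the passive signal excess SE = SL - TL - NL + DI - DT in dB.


Step 1: TL = 20*log10(6257) = 75.93 dB
Step 2: SE = 156 - 75.93 - 60 + 5 - 11 = 14.07

14.07 dB


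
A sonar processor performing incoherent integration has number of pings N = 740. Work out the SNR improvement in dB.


Gain = 5*log10(740) = 14.35

14.35 dB


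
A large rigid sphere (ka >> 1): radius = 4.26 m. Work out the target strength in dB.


6.57 dB


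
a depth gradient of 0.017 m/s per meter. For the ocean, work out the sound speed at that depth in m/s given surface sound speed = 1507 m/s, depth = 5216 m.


c = 1507 + 0.017 * 5216 = 1595.672

1595.672 m/s


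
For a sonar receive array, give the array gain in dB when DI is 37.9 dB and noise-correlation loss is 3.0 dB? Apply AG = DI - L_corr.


34.9 dB


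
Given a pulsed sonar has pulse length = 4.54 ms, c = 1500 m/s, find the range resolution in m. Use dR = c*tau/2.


3.405 m


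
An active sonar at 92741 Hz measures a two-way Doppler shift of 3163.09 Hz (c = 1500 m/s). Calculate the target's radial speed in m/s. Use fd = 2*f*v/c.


From fd = 2*f*v/c, v = c*fd/(2*f) = 1500 * 3163.09 / (2*92741) = 25.58

25.58 m/s


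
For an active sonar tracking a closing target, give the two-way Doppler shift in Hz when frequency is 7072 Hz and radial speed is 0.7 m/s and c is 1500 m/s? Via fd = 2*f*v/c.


fd = 2*f*v/c = 2 * 7072 * 0.7 / 1500 = 6.6

6.6 Hz


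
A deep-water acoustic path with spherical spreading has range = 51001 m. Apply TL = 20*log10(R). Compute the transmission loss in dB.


TL = 20*log10(51001) = 94.15

94.15 dB


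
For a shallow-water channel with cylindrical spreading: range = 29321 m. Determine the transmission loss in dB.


TL = 10*log10(29321) = 44.67

44.67 dB


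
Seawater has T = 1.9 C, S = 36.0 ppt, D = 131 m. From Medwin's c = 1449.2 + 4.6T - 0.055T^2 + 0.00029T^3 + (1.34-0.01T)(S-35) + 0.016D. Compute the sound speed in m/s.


c = 1449.2 + 4.6*1.9 - 0.055*1.9^2 + 0.00029*1.9^3 + (1.34 - 0.01*1.9)*(36.0 - 35) + 0.016*131 = 1461.16

1461.16 m/s


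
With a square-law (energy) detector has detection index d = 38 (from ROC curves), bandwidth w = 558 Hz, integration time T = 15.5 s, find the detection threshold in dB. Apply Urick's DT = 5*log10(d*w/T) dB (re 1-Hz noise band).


DT = 5*log10(d*w/T) = 5*log10(38 * 558 / 15.5) = 5*log10(1368.0) = 15.68

15.68 dB


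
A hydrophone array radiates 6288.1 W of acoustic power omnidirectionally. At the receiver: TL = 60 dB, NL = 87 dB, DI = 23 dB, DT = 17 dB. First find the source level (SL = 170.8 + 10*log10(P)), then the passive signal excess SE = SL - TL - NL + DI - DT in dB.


Step 1: SL = 170.8 + 10*log10(6288.1) = 208.79 dB
Step 2: SE = SL - TL - NL + DI - DT = 208.79 - 60 - 87 + 23 - 17 = 67.79

67.79 dB


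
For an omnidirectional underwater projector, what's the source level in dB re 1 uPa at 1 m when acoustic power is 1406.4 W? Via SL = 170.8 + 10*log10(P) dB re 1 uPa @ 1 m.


202.28 dB


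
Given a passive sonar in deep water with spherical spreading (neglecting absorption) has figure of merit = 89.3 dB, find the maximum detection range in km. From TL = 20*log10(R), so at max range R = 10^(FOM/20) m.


At max range FOM = TL, so 20*log10(R) = 89.3
R = 10^(89.3/20) = 29174.27 m = 29.17 km

29.17 km


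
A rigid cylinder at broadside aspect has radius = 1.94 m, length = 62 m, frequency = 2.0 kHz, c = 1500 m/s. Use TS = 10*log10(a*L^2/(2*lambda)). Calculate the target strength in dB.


lambda = 1500/2000 = 0.75 m
TS = 10*log10(1.94*62^2/(2*0.75)) = 36.96

36.96 dB


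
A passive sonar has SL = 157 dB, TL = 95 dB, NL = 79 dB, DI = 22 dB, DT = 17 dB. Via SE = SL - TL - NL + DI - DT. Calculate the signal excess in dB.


SE = SL - TL - NL + DI - DT = 157 - 95 - 79 + 22 - 17 = -12

-12 dB


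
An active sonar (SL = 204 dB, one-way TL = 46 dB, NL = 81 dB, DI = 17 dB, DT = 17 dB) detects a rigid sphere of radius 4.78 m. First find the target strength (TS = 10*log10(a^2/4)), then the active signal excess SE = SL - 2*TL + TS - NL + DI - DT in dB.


Step 1: TS = 10*log10(4.78^2/4) = 7.57 dB
Step 2: SE = SL - 2*TL + TS - NL + DI - DT = 204 - 2*46 + (7.57) - 81 + 17 - 17 = 38.57

38.57 dB


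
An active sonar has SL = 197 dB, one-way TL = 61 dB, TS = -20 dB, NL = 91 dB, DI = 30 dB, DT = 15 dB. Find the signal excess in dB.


SE = SL - 2*TL + TS - NL + DI - DT = 197 - 2*61 + (-20) - 91 + 30 - 15 = -21

-21 dB


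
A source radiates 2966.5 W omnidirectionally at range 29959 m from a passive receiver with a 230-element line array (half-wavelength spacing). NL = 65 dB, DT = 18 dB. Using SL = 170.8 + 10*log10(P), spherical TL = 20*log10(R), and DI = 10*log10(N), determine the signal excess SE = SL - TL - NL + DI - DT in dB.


Step 1: SL = 170.8 + 10*log10(2966.5) = 205.52 dB
Step 2: TL = 20*log10(29959) = 89.53 dB
Step 3: DI = 10*log10(230) = 23.62 dB
Step 4: SE = SL - TL - NL + DI - DT = 205.52 - 89.53 - 65 + 23.62 - 18 = 56.61

56.61 dB


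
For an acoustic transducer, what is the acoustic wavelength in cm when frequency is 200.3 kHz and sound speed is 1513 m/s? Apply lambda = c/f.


lambda = c/f = 1513 / 200300 = 0.0076 m = 0.76 cm

0.76 cm


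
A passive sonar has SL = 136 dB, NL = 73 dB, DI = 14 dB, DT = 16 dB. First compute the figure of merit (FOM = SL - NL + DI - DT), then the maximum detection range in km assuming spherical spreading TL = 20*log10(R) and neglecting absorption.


Step 1: FOM = SL - NL + DI - DT = 136 - 73 + 14 - 16 = 61 dB
Step 2: at max range FOM = TL = 20*log10(R), so R = 10^(61/20) = 1122.02 m = 1.12 km

1.12 km


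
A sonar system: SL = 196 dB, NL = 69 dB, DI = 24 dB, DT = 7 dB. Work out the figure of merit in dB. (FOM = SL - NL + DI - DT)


FOM = SL - NL + DI - DT = 196 - 69 + 24 - 7 = 144

144 dB


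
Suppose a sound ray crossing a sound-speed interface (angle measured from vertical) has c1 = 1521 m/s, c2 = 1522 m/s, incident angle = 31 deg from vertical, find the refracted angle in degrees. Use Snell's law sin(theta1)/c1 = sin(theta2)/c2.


31.02 deg


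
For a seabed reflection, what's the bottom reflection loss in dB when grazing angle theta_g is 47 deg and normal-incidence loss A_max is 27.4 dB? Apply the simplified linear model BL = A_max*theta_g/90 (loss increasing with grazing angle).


BL = A_max * theta_g / 90 = 27.4 * 47 / 90 = 14.31

14.31 dB


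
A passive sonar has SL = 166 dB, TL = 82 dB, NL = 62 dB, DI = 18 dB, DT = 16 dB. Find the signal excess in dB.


SE = SL - TL - NL + DI - DT = 166 - 82 - 62 + 18 - 16 = 24

24 dB


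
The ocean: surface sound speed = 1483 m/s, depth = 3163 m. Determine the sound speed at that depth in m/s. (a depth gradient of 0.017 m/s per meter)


1536.771 m/s


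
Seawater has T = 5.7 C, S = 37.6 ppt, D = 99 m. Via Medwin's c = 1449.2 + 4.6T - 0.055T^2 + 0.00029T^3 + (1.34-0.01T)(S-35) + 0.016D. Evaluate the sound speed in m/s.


c = 1449.2 + 4.6*5.7 - 0.055*5.7^2 + 0.00029*5.7^3 + (1.34 - 0.01*5.7)*(37.6 - 35) + 0.016*99 = 1478.61

1478.61 m/s


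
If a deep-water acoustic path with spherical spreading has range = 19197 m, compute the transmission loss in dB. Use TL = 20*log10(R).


TL = 20*log10(19197) = 85.66

85.66 dB


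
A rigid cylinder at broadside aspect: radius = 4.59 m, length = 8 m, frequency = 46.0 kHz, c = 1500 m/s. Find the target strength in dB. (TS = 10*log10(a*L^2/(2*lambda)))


lambda = 1500/46000 = 0.03261 m
TS = 10*log10(4.59*8^2/(2*0.03261)) = 36.54

36.54 dB


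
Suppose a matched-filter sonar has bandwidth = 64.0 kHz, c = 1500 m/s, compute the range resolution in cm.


dR = c/(2*BW) = 1500 / (2 * 64.0e3) = 0.0117 m = 1.17 cm

1.17 cm


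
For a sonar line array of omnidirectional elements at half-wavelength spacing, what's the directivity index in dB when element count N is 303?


24.81 dB


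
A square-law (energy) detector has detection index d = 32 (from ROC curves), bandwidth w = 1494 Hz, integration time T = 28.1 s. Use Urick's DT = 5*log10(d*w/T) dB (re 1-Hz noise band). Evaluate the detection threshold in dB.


DT = 5*log10(d*w/T) = 5*log10(32 * 1494 / 28.1) = 5*log10(1701.35) = 16.15

16.15 dB


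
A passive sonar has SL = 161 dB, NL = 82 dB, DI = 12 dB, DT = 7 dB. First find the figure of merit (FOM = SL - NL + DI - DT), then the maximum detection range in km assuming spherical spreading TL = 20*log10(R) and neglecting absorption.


Step 1: FOM = SL - NL + DI - DT = 161 - 82 + 12 - 7 = 84 dB
Step 2: at max range FOM = TL = 20*log10(R), so R = 10^(84/20) = 15848.93 m = 15.85 km

15.85 km


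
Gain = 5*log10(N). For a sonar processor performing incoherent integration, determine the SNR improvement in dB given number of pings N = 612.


Gain = 5*log10(612) = 13.93

13.93 dB


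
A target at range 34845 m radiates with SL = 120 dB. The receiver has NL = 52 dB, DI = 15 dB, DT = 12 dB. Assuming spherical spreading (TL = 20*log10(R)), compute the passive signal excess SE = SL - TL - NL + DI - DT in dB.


Step 1: TL = 20*log10(34845) = 90.84 dB
Step 2: SE = 120 - 90.84 - 52 + 15 - 12 = -19.84

-19.84 dB


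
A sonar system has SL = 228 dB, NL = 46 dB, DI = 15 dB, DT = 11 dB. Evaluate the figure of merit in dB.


186 dB


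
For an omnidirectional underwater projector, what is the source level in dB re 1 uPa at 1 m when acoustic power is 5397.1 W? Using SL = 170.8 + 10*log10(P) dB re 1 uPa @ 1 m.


208.12 dB


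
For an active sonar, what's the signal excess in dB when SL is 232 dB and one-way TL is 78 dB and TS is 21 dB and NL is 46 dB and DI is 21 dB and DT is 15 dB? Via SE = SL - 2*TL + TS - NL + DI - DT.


SE = SL - 2*TL + TS - NL + DI - DT = 232 - 2*78 + (21) - 46 + 21 - 15 = 57

57 dB


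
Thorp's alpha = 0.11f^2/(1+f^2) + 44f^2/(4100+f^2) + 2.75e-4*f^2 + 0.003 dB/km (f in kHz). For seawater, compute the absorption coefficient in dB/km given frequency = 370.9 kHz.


f^2 = 137566.81
alpha = 0.11*137566.81/(1+137566.81) + 44*137566.81/(4100+137566.81) + 2.75e-4*137566.81 + 0.003 = 80.67

80.67 dB/km


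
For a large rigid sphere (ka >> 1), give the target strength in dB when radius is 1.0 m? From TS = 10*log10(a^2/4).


-6.02 dB


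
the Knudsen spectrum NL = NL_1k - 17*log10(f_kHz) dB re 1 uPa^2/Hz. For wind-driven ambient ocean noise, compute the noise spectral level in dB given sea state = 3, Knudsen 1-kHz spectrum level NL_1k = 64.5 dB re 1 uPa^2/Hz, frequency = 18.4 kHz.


43.0 dB


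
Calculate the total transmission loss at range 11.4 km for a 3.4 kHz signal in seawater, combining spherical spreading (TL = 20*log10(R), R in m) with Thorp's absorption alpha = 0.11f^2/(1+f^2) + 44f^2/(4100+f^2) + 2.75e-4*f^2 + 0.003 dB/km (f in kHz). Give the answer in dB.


Step 1 (Thorp): alpha = 0.11*11.56/(1+11.56) + 44*11.56/(4100+11.56) + 2.75e-4*11.56 + 0.003 = 0.2311 dB/km
Step 2: TL_spread = 20*log10(11400) = 81.14 dB
Step 3: TL_abs = alpha*R = 0.2311 * 11.4 = 2.63 dB
Step 4: TL_total = 81.14 + 2.63 = 83.77

83.77 dB


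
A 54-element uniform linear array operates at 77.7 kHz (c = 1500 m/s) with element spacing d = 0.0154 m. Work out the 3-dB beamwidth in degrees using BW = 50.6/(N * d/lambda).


Step 1: lambda = 1500/77700 = 0.01931 m
Step 2: d/lambda = 0.0154/0.01931 = 0.7975
Step 3: BW = 50.6/(N * d/lambda) = 50.6/(54 * 0.7975) = 1.17

1.17 deg


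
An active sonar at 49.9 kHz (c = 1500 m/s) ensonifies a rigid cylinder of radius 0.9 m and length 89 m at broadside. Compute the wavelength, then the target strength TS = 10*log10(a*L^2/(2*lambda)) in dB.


Step 1: lambda = c/f = 1500/49900 = 0.03006 m
Step 2: TS = 10*log10(a*L^2/(2*lambda)) = 10*log10(0.9*89^2/(2*0.03006)) = 50.74

50.74 dB


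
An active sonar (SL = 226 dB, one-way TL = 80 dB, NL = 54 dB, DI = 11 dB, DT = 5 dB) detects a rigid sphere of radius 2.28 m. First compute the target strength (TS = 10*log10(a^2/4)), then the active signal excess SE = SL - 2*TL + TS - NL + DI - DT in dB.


Step 1: TS = 10*log10(2.28^2/4) = 1.14 dB
Step 2: SE = SL - 2*TL + TS - NL + DI - DT = 226 - 2*80 + (1.14) - 54 + 11 - 5 = 19.14

19.14 dB


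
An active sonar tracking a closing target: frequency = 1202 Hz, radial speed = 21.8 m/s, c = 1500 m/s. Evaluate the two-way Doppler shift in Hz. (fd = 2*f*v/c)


fd = 2*f*v/c = 2 * 1202 * 21.8 / 1500 = 34.94

34.94 Hz


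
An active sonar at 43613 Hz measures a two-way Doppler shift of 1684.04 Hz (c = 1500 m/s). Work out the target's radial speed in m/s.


28.96 m/s


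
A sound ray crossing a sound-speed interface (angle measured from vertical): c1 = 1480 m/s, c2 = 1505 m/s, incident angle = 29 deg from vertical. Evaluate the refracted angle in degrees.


sin(theta2) = (c2/c1)*sin(theta1) = (1505/1480)*sin(29 deg) = 0.493
theta2 = arcsin(0.493) = 29.54

29.54 deg


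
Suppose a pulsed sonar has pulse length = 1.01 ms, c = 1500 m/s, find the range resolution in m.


0.7575 m


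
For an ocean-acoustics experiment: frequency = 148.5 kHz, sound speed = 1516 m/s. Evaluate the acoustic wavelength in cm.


lambda = c/f = 1516 / 148500 = 0.0102 m = 1.02 cm

1.02 cm


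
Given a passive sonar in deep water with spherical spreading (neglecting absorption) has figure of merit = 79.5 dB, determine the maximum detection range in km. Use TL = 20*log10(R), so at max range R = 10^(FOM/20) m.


9.44 km


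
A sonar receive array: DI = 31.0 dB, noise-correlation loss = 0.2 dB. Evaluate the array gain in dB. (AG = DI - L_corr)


30.8 dB


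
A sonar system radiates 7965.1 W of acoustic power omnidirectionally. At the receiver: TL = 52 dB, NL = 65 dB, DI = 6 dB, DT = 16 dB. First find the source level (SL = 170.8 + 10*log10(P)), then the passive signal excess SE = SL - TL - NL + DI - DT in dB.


Step 1: SL = 170.8 + 10*log10(7965.1) = 209.81 dB
Step 2: SE = SL - TL - NL + DI - DT = 209.81 - 52 - 65 + 6 - 16 = 82.81

82.81 dB


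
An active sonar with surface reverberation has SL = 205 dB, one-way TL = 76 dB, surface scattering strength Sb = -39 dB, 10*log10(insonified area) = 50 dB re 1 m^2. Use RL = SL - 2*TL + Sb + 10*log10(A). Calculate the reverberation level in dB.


RL = SL - 2*TL + Sb + 10*log10(A) = 205 - 2*76 + (-39) + 50 = 64

64 dB


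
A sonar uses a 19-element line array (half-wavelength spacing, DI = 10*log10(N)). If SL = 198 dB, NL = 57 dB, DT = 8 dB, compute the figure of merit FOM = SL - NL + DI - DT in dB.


Step 1: DI = 10*log10(19) = 12.79 dB
Step 2: FOM = SL - NL + DI - DT = 198 - 57 + 12.79 - 8 = 145.79

145.79 dB


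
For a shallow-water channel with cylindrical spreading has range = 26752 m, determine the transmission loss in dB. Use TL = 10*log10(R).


44.27 dB


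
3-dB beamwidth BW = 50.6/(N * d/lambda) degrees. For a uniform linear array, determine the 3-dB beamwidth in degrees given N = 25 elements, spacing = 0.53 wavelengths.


BW = 50.6 / (25 * 0.53) = 50.6 / 13.25 = 3.82

3.82 deg


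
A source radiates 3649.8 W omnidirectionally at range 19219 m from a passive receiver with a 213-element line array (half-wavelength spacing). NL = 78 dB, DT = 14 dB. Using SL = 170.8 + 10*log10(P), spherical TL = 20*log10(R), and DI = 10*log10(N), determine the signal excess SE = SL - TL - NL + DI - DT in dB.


52.03 dB


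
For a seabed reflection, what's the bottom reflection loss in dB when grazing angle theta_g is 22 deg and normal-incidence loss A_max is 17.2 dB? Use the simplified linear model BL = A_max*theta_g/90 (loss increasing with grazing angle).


BL = A_max * theta_g / 90 = 17.2 * 22 / 90 = 4.2

4.2 dB


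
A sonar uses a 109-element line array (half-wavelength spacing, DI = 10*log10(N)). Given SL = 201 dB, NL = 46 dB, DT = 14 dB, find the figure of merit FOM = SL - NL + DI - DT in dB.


Step 1: DI = 10*log10(109) = 20.37 dB
Step 2: FOM = SL - NL + DI - DT = 201 - 46 + 20.37 - 14 = 161.37

161.37 dB


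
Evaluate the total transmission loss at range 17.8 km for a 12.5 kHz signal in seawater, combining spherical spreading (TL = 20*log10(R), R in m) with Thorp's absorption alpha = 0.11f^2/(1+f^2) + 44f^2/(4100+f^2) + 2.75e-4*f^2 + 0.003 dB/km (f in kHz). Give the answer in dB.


Step 1 (Thorp): alpha = 0.11*156.25/(1+156.25) + 44*156.25/(4100+156.25) + 2.75e-4*156.25 + 0.003 = 1.7705 dB/km
Step 2: TL_spread = 20*log10(17800) = 85.01 dB
Step 3: TL_abs = alpha*R = 1.7705 * 17.8 = 31.51 dB
Step 4: TL_total = 85.01 + 31.51 = 116.52

116.52 dB


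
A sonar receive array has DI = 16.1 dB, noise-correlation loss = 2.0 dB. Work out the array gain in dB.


14.1 dB


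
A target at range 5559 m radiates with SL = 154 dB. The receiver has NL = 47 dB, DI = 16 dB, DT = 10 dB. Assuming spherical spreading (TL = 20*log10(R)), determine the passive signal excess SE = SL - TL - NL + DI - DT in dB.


Step 1: TL = 20*log10(5559) = 74.9 dB
Step 2: SE = 154 - 74.9 - 47 + 16 - 10 = 38.1

38.1 dB


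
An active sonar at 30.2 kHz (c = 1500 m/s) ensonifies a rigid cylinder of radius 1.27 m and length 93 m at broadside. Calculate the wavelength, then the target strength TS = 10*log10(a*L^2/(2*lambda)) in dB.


Step 1: lambda = c/f = 1500/30200 = 0.04967 m
Step 2: TS = 10*log10(a*L^2/(2*lambda)) = 10*log10(1.27*93^2/(2*0.04967)) = 50.44

50.44 dB


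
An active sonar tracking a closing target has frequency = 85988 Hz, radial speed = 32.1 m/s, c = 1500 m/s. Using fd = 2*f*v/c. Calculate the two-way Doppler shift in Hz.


fd = 2*f*v/c = 2 * 85988 * 32.1 / 1500 = 3680.29

3680.29 Hz


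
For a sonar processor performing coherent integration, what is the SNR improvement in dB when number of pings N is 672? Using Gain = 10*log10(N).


28.27 dB


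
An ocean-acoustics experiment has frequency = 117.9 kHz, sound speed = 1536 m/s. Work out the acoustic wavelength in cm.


1.3 cm


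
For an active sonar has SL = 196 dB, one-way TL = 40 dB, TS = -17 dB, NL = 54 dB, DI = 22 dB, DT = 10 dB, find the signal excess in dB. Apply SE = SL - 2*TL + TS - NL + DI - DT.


57 dB


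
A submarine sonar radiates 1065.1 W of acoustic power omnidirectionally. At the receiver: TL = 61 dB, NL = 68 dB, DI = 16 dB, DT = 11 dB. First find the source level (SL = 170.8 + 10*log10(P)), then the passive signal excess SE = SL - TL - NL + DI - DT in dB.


Step 1: SL = 170.8 + 10*log10(1065.1) = 201.07 dB
Step 2: SE = SL - TL - NL + DI - DT = 201.07 - 61 - 68 + 16 - 11 = 77.07

77.07 dB


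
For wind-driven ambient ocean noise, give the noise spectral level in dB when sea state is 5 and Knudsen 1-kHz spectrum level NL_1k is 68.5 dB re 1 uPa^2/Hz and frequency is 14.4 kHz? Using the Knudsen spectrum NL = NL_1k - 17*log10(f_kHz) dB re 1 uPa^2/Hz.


48.81 dB


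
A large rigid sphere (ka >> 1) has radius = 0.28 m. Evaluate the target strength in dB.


TS = 10*log10(0.28^2 / 4) = 10*log10(0.0196) = -17.08

-17.08 dB


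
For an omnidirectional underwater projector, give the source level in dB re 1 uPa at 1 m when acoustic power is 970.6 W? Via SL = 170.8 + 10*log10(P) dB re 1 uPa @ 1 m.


SL = 170.8 + 10*log10(970.6) = 170.8 + 29.87 = 200.67

200.67 dB


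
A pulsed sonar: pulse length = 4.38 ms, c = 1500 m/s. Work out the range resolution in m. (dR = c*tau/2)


dR = c*tau/2 = 1500 * 4.38e-3 / 2 = 3.285

3.285 m


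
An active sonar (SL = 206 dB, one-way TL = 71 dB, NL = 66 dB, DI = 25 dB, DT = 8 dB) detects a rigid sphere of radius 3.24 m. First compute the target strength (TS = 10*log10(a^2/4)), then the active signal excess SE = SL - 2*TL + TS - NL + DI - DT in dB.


Step 1: TS = 10*log10(3.24^2/4) = 4.19 dB
Step 2: SE = SL - 2*TL + TS - NL + DI - DT = 206 - 2*71 + (4.19) - 66 + 25 - 8 = 19.19

19.19 dB


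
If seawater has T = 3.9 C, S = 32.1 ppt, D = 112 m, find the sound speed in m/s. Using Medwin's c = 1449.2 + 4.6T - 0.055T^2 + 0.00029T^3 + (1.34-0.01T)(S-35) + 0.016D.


1464.34 m/s


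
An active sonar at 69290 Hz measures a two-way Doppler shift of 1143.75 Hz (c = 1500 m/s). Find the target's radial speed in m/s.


From fd = 2*f*v/c, v = c*fd/(2*f) = 1500 * 1143.75 / (2*69290) = 12.38

12.38 m/s


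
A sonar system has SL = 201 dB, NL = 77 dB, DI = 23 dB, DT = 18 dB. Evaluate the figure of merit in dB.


FOM = SL - NL + DI - DT = 201 - 77 + 23 - 18 = 129

129 dB


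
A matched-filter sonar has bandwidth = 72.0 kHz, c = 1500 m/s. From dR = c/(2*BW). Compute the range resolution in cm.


dR = c/(2*BW) = 1500 / (2 * 72.0e3) = 0.0104 m = 1.04 cm

1.04 cm


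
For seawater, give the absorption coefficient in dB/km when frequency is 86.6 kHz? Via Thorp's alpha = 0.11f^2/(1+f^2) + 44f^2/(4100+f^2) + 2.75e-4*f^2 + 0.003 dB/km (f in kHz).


f^2 = 7499.56
alpha = 0.11*7499.56/(1+7499.56) + 44*7499.56/(4100+7499.56) + 2.75e-4*7499.56 + 0.003 = 30.623

30.623 dB/km


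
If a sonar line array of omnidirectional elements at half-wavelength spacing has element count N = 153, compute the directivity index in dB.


DI = 10*log10(153) = 21.85

21.85 dB


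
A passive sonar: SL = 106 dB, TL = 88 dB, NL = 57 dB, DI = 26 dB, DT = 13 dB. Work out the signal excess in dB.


-26 dB


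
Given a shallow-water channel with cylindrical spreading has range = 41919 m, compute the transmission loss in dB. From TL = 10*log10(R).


TL = 10*log10(41919) = 46.22

46.22 dB


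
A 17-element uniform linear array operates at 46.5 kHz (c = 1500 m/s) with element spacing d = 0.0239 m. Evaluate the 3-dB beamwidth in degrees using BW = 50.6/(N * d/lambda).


Step 1: lambda = 1500/46500 = 0.03226 m
Step 2: d/lambda = 0.0239/0.03226 = 0.7409
Step 3: BW = 50.6/(N * d/lambda) = 50.6/(17 * 0.7409) = 4.02

4.02 deg


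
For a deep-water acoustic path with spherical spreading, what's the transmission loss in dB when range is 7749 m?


TL = 20*log10(7749) = 77.78

77.78 dB


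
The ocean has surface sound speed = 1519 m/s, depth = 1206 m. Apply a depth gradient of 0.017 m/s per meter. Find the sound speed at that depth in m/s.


1539.502 m/s


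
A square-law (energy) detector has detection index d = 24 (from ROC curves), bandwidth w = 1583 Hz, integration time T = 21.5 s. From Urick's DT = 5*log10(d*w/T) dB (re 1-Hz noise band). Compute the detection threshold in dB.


DT = 5*log10(d*w/T) = 5*log10(24 * 1583 / 21.5) = 5*log10(1767.07) = 16.24

16.24 dB


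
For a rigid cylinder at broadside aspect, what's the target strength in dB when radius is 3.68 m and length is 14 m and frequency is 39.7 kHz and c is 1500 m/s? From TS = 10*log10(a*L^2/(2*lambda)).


39.8 dB


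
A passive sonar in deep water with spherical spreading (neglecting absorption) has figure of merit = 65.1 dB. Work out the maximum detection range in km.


At max range FOM = TL, so 20*log10(R) = 65.1
R = 10^(65.1/20) = 1798.87 m = 1.8 km

1.8 km


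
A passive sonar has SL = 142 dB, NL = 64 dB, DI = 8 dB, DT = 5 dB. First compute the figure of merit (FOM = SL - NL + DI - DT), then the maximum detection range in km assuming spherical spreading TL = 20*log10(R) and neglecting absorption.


Step 1: FOM = SL - NL + DI - DT = 142 - 64 + 8 - 5 = 81 dB
Step 2: at max range FOM = TL = 20*log10(R), so R = 10^(81/20) = 11220.18 m = 11.22 km

11.22 km


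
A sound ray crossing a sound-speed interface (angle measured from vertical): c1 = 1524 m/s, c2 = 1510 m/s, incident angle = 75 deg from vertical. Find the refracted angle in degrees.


73.15 deg


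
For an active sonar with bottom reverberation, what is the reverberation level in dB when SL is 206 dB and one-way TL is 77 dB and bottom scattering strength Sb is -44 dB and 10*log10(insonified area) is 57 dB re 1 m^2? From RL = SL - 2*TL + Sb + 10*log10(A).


RL = SL - 2*TL + Sb + 10*log10(A) = 206 - 2*77 + (-44) + 57 = 65

65 dB


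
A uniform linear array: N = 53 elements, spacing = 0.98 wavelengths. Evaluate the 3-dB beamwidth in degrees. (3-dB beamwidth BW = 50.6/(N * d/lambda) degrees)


0.97 deg


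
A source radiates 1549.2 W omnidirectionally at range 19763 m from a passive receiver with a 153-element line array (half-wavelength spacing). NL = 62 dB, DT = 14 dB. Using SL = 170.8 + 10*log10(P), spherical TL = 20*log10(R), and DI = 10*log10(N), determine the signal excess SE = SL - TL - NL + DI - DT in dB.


62.63 dB


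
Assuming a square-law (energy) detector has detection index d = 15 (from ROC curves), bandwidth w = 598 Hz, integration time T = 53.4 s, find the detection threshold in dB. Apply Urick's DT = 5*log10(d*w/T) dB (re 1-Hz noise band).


DT = 5*log10(d*w/T) = 5*log10(15 * 598 / 53.4) = 5*log10(167.98) = 11.13

11.13 dB


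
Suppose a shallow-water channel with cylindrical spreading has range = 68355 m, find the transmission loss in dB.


TL = 10*log10(68355) = 48.35

48.35 dB


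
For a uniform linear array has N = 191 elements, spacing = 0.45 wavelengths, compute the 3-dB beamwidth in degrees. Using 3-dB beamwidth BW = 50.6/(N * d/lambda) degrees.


BW = 50.6 / (191 * 0.45) = 50.6 / 85.95 = 0.59

0.59 deg


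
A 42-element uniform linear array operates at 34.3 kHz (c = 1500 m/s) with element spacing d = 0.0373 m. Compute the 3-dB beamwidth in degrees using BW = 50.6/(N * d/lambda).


Step 1: lambda = 1500/34300 = 0.04373 m
Step 2: d/lambda = 0.0373/0.04373 = 0.853
Step 3: BW = 50.6/(N * d/lambda) = 50.6/(42 * 0.853) = 1.41

1.41 deg


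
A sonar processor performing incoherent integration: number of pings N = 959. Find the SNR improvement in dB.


Gain = 5*log10(959) = 14.91

14.91 dB


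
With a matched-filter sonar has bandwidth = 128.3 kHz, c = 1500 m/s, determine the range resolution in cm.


0.58 cm


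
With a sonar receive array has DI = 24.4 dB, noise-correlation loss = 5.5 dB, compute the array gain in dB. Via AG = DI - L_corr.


18.9 dB


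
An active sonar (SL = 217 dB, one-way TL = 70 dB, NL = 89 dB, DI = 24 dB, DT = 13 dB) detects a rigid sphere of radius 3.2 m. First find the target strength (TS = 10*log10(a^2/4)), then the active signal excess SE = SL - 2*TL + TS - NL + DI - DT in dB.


Step 1: TS = 10*log10(3.2^2/4) = 4.08 dB
Step 2: SE = SL - 2*TL + TS - NL + DI - DT = 217 - 2*70 + (4.08) - 89 + 24 - 13 = 3.08

3.08 dB


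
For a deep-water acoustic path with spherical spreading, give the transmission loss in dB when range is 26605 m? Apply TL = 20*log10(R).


88.5 dB


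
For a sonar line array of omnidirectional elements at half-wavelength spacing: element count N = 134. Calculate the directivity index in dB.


DI = 10*log10(134) = 21.27

21.27 dB


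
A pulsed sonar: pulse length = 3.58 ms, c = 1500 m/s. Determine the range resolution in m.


dR = c*tau/2 = 1500 * 3.58e-3 / 2 = 2.685

2.685 m


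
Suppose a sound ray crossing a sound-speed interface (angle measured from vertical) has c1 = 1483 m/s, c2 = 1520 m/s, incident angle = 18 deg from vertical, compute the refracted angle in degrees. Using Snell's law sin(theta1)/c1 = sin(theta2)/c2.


18.47 deg


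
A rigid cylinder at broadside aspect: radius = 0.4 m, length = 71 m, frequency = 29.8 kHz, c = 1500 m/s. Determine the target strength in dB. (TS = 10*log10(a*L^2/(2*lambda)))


43.02 dB


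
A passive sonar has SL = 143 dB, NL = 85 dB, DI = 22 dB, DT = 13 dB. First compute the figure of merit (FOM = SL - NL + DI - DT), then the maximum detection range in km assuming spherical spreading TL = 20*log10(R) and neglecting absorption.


Step 1: FOM = SL - NL + DI - DT = 143 - 85 + 22 - 13 = 67 dB
Step 2: at max range FOM = TL = 20*log10(R), so R = 10^(67/20) = 2238.72 m = 2.24 km

2.24 km


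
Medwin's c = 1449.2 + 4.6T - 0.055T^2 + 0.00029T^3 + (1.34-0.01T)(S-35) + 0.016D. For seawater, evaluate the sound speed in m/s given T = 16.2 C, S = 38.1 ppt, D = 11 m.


c = 1449.2 + 4.6*16.2 - 0.055*16.2^2 + 0.00029*16.2^3 + (1.34 - 0.01*16.2)*(38.1 - 35) + 0.016*11 = 1514.35

1514.35 m/s


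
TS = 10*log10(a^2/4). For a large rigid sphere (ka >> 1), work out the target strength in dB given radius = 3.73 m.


TS = 10*log10(3.73^2 / 4) = 10*log10(3.478225) = 5.41

5.41 dB


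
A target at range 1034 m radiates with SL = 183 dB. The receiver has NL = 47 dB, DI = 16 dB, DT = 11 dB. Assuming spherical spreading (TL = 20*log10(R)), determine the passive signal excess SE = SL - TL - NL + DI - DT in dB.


Step 1: TL = 20*log10(1034) = 60.29 dB
Step 2: SE = 183 - 60.29 - 47 + 16 - 11 = 80.71

80.71 dB


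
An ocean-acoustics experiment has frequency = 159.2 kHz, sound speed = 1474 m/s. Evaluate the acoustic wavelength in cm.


lambda = c/f = 1474 / 159200 = 0.0093 m = 0.93 cm

0.93 cm


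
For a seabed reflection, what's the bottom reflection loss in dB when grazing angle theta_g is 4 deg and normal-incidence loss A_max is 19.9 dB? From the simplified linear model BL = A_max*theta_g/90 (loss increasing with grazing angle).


BL = A_max * theta_g / 90 = 19.9 * 4 / 90 = 0.88

0.88 dB
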